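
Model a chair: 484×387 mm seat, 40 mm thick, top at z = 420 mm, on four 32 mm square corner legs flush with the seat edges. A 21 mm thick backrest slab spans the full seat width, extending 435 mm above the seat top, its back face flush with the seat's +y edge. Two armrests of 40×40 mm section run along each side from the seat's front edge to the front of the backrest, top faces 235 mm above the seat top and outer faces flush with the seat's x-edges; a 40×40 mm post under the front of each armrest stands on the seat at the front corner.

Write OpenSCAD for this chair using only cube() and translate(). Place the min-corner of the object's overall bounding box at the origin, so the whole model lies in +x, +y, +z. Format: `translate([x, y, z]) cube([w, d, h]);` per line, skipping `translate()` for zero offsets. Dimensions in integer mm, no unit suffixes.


translate([0, 0, 380]) cube([484, 387, 40]);
cube([32, 32, 380]);
translate([452, 0, 0]) cube([32, 32, 380]);
translate([0, 355, 0]) cube([32, 32, 380]);
translate([452, 355, 0]) cube([32, 32, 380]);
translate([0, 366, 420]) cube([484, 21, 435]);
translate([0, 0, 615]) cube([40, 366, 40]);
translate([444, 0, 615]) cube([40, 366, 40]);
translate([0, 0, 420]) cube([40, 40, 195]);
translate([444, 0, 420]) cube([40, 40, 195]);


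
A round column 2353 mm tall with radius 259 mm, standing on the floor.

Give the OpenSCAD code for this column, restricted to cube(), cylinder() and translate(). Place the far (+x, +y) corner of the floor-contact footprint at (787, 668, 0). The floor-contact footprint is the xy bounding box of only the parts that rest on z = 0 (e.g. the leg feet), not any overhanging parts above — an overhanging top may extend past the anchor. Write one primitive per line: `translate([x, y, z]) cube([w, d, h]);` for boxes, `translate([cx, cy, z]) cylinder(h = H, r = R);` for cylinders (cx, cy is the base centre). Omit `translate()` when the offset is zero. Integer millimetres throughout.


translate([528, 409, 0]) cylinder(h = 2353, r = 259);


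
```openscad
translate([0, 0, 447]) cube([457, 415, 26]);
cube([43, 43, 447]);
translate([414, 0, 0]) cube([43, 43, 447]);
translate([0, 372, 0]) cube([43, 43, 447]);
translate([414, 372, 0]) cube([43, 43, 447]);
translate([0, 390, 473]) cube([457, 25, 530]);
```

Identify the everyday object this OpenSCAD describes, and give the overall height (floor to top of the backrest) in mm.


A chair. The overall height is 1003 mm.

A slab on four corner posts with a tall panel at the back — a chair. The seat slab sits at z = 447 with thickness 26, and the 530 mm backrest starts at the seat top, so the overall height is 447 + 26 + 530 = 1003 mm.


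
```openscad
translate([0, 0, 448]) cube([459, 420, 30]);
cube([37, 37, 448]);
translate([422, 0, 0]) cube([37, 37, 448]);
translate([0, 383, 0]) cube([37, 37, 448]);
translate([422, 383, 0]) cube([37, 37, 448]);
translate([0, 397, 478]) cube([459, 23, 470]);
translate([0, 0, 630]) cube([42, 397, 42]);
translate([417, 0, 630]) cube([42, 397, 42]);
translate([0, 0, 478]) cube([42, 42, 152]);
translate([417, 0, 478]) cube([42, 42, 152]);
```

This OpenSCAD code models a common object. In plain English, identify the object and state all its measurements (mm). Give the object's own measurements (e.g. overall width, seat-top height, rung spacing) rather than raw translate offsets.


A chair. The seat is a 459×420×30 mm slab with its top at z = 478 mm, on four 37×37 mm corner legs (flush with the seat edges, standing on z = 0). A flat backrest 23 mm thick, 470 mm tall, spans the full seat width and rises from the seat top along its +y edge, rear face flush with the rear of the seat. Two armrests of 42×42 mm section run along each side from the seat's front edge to the front of the backrest, top faces 194 mm above the seat top and outer faces flush with the seat's x-edges; a 42×42 mm post under the front of each armrest stands on the seat at the front corner.


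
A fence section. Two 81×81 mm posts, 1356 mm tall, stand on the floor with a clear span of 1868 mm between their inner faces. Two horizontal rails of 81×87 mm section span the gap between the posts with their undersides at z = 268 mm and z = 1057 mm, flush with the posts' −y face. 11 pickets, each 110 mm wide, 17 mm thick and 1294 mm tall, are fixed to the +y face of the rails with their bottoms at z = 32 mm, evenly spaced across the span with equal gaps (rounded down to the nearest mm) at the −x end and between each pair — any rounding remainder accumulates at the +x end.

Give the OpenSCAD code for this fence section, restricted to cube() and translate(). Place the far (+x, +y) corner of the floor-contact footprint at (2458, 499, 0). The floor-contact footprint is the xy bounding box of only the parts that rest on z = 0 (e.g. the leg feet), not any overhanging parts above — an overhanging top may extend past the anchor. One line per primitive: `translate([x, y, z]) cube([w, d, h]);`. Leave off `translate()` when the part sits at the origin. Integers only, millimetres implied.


translate([428, 418, 0]) cube([81, 81, 1356]);
translate([2377, 418, 0]) cube([81, 81, 1356]);
translate([509, 418, 268]) cube([1868, 81, 87]);
translate([509, 418, 1057]) cube([1868, 81, 87]);
translate([563, 499, 32]) cube([110, 17, 1294]);
translate([727, 499, 32]) cube([110, 17, 1294]);
translate([891, 499, 32]) cube([110, 17, 1294]);
translate([1055, 499, 32]) cube([110, 17, 1294]);
translate([1219, 499, 32]) cube([110, 17, 1294]);
translate([1383, 499, 32]) cube([110, 17, 1294]);
translate([1547, 499, 32]) cube([110, 17, 1294]);
translate([1711, 499, 32]) cube([110, 17, 1294]);
translate([1875, 499, 32]) cube([110, 17, 1294]);
translate([2039, 499, 32]) cube([110, 17, 1294]);
translate([2203, 499, 32]) cube([110, 17, 1294]);


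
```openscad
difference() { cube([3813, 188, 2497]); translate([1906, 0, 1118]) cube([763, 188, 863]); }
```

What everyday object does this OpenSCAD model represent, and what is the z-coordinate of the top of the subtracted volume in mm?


A wall with a window opening. The window head height is 1981 mm.

A wall with a rectangular opening subtracted — a window. Sill at z = 1118, opening 863 mm tall, so the head is at 1118 + 863 = 1981 mm.


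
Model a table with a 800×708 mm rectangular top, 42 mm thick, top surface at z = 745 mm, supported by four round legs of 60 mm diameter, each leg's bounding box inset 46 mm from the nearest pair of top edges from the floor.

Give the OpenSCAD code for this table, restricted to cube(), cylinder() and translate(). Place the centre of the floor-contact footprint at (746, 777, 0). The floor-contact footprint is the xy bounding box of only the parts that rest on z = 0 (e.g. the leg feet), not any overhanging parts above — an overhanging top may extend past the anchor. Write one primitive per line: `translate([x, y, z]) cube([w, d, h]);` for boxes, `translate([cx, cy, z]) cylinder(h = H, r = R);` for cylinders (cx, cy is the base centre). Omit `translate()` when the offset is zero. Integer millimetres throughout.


translate([346, 423, 703]) cube([800, 708, 42]);
translate([422, 499, 0]) cylinder(h = 703, r = 30);
translate([1070, 499, 0]) cylinder(h = 703, r = 30);
translate([422, 1055, 0]) cylinder(h = 703, r = 30);
translate([1070, 1055, 0]) cylinder(h = 703, r = 30);


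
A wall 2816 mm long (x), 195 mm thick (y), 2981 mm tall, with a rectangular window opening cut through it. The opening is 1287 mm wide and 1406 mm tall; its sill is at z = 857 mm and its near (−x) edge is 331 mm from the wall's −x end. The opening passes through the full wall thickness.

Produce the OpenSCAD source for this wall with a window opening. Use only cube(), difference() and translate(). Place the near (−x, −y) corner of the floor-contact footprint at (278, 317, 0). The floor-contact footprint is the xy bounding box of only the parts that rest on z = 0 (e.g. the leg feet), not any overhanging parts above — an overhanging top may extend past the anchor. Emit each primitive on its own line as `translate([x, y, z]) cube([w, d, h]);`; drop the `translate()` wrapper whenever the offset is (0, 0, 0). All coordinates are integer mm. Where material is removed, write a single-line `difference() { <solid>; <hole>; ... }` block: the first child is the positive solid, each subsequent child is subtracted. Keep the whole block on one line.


difference() { translate([278, 317, 0]) cube([2816, 195, 2981]); translate([609, 317, 857]) cube([1287, 195, 1406]); }


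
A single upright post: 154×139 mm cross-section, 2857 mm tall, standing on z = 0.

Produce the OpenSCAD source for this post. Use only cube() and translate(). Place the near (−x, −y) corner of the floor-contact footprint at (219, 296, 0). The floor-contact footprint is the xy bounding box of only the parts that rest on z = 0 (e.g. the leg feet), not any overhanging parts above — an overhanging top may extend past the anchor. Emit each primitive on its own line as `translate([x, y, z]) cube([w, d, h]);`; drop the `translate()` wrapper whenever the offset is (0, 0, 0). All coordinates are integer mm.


translate([219, 296, 0]) cube([154, 139, 2857]);


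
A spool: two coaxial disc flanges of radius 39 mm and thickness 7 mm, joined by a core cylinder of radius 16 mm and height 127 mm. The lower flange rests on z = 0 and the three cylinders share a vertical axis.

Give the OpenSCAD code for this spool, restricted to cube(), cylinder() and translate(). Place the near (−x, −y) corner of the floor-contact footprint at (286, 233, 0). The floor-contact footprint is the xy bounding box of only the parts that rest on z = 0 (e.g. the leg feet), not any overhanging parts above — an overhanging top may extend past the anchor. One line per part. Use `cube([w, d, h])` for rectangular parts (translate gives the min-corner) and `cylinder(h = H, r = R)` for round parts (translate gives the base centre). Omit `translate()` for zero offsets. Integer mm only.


translate([325, 272, 0]) cylinder(h = 7, r = 39);
translate([325, 272, 7]) cylinder(h = 127, r = 16);
translate([325, 272, 134]) cylinder(h = 7, r = 39);


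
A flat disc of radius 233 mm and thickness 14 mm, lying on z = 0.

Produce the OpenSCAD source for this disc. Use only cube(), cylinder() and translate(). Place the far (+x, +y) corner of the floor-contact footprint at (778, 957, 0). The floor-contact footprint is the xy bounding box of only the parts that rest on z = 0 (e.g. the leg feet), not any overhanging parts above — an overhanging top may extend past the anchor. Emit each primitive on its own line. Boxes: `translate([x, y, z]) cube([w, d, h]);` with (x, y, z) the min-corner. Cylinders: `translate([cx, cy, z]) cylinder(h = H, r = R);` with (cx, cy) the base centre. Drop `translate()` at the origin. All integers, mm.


translate([545, 724, 0]) cylinder(h = 14, r = 233);


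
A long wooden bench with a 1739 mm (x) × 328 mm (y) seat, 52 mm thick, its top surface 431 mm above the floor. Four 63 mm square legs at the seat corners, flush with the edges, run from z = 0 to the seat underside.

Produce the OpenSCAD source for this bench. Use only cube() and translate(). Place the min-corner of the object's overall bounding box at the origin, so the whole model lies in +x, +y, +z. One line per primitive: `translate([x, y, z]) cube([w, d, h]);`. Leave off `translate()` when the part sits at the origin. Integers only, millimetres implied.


translate([0, 0, 379]) cube([1739, 328, 52]);
cube([63, 63, 379]);
translate([0, 265, 0]) cube([63, 63, 379]);
translate([1676, 0, 0]) cube([63, 63, 379]);
translate([1676, 265, 0]) cube([63, 63, 379]);


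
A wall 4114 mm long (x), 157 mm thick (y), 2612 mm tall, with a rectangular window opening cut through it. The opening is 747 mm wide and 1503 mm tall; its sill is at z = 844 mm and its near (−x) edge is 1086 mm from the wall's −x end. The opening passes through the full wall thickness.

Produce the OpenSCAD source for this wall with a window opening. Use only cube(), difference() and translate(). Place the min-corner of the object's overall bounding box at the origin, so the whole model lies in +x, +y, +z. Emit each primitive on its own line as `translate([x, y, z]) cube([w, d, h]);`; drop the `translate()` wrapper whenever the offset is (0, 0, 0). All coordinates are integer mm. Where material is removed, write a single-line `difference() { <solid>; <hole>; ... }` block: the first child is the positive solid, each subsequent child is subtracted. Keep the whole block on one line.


difference() { cube([4114, 157, 2612]); translate([1086, 0, 844]) cube([747, 157, 1503]); }


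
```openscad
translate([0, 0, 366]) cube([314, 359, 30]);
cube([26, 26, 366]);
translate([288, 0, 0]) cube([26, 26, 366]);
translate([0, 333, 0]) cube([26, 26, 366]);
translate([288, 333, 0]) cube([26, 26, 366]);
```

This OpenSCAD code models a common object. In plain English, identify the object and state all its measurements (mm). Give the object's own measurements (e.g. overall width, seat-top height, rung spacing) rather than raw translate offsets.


A four-legged stool. The seat is a 314×359×30 mm slab whose top surface is at z = 396 mm; four square legs, each 26×26 mm in cross-section, run from the floor (z = 0) to the underside of the seat, each flush with a corner of the seat.


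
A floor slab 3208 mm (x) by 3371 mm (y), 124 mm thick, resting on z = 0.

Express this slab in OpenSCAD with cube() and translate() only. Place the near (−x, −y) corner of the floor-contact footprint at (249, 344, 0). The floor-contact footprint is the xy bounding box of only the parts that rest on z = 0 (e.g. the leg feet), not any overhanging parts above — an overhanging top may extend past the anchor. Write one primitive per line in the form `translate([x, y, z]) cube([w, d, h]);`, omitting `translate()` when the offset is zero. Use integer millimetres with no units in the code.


translate([249, 344, 0]) cube([3208, 3371, 124]);


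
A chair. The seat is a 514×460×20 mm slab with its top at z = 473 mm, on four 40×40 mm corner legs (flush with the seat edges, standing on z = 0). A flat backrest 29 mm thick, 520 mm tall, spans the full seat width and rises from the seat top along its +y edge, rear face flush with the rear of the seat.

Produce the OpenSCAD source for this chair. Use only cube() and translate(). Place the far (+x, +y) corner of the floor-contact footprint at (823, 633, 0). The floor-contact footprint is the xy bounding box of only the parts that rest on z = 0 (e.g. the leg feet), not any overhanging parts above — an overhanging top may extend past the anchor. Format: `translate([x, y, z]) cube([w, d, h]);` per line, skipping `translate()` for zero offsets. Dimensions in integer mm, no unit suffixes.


translate([309, 173, 453]) cube([514, 460, 20]);
translate([309, 173, 0]) cube([40, 40, 453]);
translate([783, 173, 0]) cube([40, 40, 453]);
translate([309, 593, 0]) cube([40, 40, 453]);
translate([783, 593, 0]) cube([40, 40, 453]);
translate([309, 604, 473]) cube([514, 29, 520]);


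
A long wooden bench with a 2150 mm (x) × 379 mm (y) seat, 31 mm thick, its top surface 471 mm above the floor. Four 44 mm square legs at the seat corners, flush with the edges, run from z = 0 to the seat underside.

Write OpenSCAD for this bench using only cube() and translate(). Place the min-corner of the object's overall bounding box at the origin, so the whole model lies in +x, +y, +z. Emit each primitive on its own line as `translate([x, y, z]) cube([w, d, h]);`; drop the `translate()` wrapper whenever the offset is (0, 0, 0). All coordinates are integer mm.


// leg_h = 471 − 31 = 440
translate([0, 0, 440]) cube([2150, 379, 31]);
cube([44, 44, 440]);
translate([0, 335, 0]) cube([44, 44, 440]);
translate([2106, 0, 0]) cube([44, 44, 440]);
translate([2106, 335, 0]) cube([44, 44, 440]);


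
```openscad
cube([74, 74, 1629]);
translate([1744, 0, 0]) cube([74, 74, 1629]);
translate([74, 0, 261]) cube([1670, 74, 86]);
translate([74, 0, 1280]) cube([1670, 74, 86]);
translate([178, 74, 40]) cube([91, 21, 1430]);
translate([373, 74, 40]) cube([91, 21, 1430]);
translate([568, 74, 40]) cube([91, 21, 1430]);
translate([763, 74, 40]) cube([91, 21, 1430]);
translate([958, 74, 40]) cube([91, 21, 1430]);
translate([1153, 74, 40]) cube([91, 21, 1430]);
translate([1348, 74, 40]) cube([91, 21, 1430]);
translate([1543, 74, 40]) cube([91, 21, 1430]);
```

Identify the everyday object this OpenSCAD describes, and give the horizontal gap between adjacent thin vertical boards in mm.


A fence section. The picket gap is 104 mm.

Two posts, two rails, 8 pickets — a fence section. Span 1670 mm holds 8 pickets of 91 mm with 9 equal gaps: ⌊(1670 − 8·91) / 9⌋ = 104 mm.


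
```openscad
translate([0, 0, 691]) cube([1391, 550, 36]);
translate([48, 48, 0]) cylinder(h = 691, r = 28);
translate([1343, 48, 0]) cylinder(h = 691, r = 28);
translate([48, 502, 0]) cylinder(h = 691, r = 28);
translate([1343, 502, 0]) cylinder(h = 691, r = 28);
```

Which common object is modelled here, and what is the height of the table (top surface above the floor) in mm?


A table. The table height is 727 mm.

A 1391×550×36 slab sits at z = 691 on four Ø56 mm round legs — a table. The top surface is at 691 + 36 = 727 mm.


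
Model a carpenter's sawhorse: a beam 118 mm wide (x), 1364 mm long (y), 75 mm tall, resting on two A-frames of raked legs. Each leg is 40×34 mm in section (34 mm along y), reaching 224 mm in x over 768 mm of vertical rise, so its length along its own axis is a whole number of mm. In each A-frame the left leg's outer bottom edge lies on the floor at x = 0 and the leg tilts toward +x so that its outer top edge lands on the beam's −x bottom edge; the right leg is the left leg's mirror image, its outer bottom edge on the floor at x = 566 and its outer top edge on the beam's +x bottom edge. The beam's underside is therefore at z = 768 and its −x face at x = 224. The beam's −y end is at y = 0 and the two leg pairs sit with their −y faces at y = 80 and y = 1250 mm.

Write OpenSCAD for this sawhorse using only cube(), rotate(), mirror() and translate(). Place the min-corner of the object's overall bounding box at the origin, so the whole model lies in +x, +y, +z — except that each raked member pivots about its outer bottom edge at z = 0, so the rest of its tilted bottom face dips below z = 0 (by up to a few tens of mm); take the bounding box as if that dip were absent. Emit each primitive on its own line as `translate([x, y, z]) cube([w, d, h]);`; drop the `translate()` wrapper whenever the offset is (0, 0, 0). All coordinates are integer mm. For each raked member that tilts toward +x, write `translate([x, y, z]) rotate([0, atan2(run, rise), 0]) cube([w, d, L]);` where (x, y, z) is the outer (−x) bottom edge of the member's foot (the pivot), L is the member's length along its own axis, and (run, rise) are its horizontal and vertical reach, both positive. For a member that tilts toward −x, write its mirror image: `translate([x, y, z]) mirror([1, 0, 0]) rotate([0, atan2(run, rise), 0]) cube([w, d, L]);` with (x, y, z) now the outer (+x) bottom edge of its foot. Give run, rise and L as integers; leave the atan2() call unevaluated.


translate([224, 0, 768]) cube([118, 1364, 75]);
translate([0, 80, 0]) rotate([0, atan2(224, 768), 0]) cube([40, 34, 800]);
translate([566, 80, 0]) mirror([1, 0, 0]) rotate([0, atan2(224, 768), 0]) cube([40, 34, 800]);
translate([0, 1250, 0]) rotate([0, atan2(224, 768), 0]) cube([40, 34, 800]);
translate([566, 1250, 0]) mirror([1, 0, 0]) rotate([0, atan2(224, 768), 0]) cube([40, 34, 800]);


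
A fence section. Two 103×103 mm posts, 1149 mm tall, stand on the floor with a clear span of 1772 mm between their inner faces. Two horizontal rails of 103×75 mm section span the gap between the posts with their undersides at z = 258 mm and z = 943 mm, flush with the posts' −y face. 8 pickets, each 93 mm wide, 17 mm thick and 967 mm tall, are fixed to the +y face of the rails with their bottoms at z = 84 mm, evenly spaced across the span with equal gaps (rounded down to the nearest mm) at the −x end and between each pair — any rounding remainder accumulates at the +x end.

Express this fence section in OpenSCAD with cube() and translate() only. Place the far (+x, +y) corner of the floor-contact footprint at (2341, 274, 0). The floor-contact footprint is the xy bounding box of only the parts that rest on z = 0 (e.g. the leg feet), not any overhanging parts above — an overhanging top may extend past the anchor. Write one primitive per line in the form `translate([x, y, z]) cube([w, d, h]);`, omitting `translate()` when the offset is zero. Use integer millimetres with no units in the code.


translate([363, 171, 0]) cube([103, 103, 1149]);
translate([2238, 171, 0]) cube([103, 103, 1149]);
translate([466, 171, 258]) cube([1772, 103, 75]);
translate([466, 171, 943]) cube([1772, 103, 75]);
translate([580, 274, 84]) cube([93, 17, 967]);
translate([787, 274, 84]) cube([93, 17, 967]);
translate([994, 274, 84]) cube([93, 17, 967]);
translate([1201, 274, 84]) cube([93, 17, 967]);
translate([1408, 274, 84]) cube([93, 17, 967]);
translate([1615, 274, 84]) cube([93, 17, 967]);
translate([1822, 274, 84]) cube([93, 17, 967]);
translate([2029, 274, 84]) cube([93, 17, 967]);


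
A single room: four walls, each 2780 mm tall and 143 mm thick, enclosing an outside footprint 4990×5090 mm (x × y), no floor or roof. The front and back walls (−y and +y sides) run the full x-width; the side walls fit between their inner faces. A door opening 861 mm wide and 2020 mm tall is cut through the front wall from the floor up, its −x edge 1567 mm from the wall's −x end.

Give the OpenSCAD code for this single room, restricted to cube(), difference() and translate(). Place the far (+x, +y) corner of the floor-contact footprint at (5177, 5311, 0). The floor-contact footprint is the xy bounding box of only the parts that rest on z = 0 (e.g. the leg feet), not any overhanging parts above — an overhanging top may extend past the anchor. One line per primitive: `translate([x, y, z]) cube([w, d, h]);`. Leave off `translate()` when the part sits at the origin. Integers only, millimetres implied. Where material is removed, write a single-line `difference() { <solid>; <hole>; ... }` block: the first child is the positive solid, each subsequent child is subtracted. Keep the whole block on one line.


difference() { translate([187, 221, 0]) cube([4990, 143, 2780]); translate([1754, 221, 0]) cube([861, 143, 2020]); }
translate([187, 5168, 0]) cube([4990, 143, 2780]);
translate([187, 364, 0]) cube([143, 4804, 2780]);
translate([5034, 364, 0]) cube([143, 4804, 2780]);


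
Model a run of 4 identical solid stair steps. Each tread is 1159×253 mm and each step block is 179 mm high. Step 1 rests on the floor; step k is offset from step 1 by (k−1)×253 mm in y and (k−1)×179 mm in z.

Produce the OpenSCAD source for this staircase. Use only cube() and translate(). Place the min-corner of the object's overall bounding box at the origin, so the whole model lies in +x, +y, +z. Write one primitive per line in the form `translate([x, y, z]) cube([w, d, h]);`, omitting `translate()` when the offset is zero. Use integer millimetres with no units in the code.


cube([1159, 253, 179]);
translate([0, 253, 179]) cube([1159, 253, 179]);
translate([0, 506, 358]) cube([1159, 253, 179]);
translate([0, 759, 537]) cube([1159, 253, 179]);


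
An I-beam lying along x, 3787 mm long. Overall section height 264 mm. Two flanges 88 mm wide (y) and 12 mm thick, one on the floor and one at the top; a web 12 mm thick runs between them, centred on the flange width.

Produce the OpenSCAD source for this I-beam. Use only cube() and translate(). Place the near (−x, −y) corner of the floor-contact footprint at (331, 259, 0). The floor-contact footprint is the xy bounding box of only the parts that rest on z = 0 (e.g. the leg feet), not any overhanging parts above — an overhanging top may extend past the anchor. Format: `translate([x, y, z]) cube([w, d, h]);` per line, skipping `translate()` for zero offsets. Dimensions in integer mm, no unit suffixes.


translate([331, 259, 0]) cube([3787, 88, 12]);
translate([331, 297, 12]) cube([3787, 12, 240]);
translate([331, 259, 252]) cube([3787, 88, 12]);


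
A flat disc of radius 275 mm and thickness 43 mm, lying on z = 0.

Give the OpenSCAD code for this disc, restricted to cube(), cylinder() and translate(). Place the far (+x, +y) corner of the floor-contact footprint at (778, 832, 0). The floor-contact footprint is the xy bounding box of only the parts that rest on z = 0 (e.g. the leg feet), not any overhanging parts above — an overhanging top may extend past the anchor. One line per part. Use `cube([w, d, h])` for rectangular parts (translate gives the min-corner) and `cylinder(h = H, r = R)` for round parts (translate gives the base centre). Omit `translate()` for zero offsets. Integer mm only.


translate([503, 557, 0]) cylinder(h = 43, r = 275);


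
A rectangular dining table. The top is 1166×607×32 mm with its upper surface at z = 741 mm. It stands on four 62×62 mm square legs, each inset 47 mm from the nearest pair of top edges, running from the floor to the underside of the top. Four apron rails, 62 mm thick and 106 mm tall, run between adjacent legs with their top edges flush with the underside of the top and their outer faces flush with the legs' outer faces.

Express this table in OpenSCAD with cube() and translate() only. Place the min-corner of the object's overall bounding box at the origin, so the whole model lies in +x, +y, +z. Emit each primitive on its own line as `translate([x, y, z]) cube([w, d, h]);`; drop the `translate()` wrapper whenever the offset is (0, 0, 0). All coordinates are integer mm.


translate([0, 0, 709]) cube([1166, 607, 32]);
translate([47, 47, 0]) cube([62, 62, 709]);
translate([1057, 47, 0]) cube([62, 62, 709]);
translate([47, 498, 0]) cube([62, 62, 709]);
translate([1057, 498, 0]) cube([62, 62, 709]);
translate([109, 47, 603]) cube([948, 62, 106]);
translate([109, 498, 603]) cube([948, 62, 106]);
translate([47, 109, 603]) cube([62, 389, 106]);
translate([1057, 109, 603]) cube([62, 389, 106]);


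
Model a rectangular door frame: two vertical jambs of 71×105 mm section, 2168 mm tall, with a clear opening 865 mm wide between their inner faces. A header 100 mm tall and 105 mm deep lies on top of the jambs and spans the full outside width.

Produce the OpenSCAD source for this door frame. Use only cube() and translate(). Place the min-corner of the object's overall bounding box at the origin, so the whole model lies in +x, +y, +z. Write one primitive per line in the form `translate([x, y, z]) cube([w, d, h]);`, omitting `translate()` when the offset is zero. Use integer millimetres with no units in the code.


cube([71, 105, 2168]);
translate([936, 0, 0]) cube([71, 105, 2168]);
translate([0, 0, 2168]) cube([1007, 105, 100]);


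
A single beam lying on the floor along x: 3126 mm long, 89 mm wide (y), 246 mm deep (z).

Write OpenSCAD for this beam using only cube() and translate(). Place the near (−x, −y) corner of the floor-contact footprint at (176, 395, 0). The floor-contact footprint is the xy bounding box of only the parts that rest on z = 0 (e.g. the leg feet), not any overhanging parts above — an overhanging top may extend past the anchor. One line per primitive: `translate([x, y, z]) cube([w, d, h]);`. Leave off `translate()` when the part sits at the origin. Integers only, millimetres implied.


translate([176, 395, 0]) cube([3126, 89, 246]);


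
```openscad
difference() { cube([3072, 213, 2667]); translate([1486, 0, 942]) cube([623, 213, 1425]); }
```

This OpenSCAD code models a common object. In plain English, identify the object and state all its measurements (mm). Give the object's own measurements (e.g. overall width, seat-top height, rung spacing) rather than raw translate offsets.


A wall 3072 mm long (x), 213 mm thick (y), 2667 mm tall, with a rectangular window opening cut through it. The opening is 623 mm wide and 1425 mm tall; its sill is at z = 942 mm and its near (−x) edge is 1486 mm from the wall's −x end. The opening passes through the full wall thickness.


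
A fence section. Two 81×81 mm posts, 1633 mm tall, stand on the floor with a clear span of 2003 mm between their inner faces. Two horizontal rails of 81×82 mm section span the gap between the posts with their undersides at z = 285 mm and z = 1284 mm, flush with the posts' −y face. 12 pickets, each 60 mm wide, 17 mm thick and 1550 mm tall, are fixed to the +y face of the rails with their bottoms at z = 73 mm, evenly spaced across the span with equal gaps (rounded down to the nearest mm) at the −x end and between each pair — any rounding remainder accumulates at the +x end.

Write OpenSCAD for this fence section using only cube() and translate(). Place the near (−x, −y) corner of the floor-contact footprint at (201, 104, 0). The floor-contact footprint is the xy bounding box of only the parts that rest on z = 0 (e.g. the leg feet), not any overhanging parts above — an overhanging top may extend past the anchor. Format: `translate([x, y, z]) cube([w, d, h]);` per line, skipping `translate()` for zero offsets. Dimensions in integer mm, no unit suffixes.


translate([201, 104, 0]) cube([81, 81, 1633]);
translate([2285, 104, 0]) cube([81, 81, 1633]);
translate([282, 104, 285]) cube([2003, 81, 82]);
translate([282, 104, 1284]) cube([2003, 81, 82]);
translate([380, 185, 73]) cube([60, 17, 1550]);
translate([538, 185, 73]) cube([60, 17, 1550]);
translate([696, 185, 73]) cube([60, 17, 1550]);
translate([854, 185, 73]) cube([60, 17, 1550]);
translate([1012, 185, 73]) cube([60, 17, 1550]);
translate([1170, 185, 73]) cube([60, 17, 1550]);
translate([1328, 185, 73]) cube([60, 17, 1550]);
translate([1486, 185, 73]) cube([60, 17, 1550]);
translate([1644, 185, 73]) cube([60, 17, 1550]);
translate([1802, 185, 73]) cube([60, 17, 1550]);
translate([1960, 185, 73]) cube([60, 17, 1550]);
translate([2118, 185, 73]) cube([60, 17, 1550]);


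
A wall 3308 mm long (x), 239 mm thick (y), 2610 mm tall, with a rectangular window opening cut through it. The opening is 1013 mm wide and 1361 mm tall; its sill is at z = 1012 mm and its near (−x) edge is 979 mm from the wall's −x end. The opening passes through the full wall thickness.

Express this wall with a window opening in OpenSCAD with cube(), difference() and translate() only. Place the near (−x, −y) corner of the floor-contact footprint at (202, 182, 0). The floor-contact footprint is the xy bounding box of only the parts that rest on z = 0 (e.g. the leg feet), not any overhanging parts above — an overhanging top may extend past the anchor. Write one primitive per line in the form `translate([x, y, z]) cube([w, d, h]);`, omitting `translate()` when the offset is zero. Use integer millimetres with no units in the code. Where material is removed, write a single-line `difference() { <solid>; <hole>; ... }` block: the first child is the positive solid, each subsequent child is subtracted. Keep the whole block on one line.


difference() { translate([202, 182, 0]) cube([3308, 239, 2610]); translate([1181, 182, 1012]) cube([1013, 239, 1361]); }


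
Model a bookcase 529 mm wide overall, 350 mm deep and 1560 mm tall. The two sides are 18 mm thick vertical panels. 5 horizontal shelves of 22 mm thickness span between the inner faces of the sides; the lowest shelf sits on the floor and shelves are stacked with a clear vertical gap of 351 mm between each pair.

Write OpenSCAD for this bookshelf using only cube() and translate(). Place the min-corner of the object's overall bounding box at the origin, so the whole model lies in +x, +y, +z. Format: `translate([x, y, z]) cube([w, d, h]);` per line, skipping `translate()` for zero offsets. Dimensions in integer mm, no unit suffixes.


cube([18, 350, 1560]);
translate([511, 0, 0]) cube([18, 350, 1560]);
translate([18, 0, 0]) cube([493, 350, 22]);
translate([18, 0, 373]) cube([493, 350, 22]);
translate([18, 0, 746]) cube([493, 350, 22]);
translate([18, 0, 1119]) cube([493, 350, 22]);
translate([18, 0, 1492]) cube([493, 350, 22]);


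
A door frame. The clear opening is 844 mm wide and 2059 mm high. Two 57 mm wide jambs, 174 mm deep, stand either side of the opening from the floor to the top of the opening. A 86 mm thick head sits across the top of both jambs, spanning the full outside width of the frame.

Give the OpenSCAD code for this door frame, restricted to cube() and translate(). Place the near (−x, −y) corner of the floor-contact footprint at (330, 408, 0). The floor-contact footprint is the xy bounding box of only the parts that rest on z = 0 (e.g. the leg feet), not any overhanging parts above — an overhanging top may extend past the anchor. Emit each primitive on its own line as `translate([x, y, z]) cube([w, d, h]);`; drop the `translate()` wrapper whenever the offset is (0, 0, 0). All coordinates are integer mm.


translate([330, 408, 0]) cube([57, 174, 2059]);
translate([1231, 408, 0]) cube([57, 174, 2059]);
translate([330, 408, 2059]) cube([958, 174, 86]);


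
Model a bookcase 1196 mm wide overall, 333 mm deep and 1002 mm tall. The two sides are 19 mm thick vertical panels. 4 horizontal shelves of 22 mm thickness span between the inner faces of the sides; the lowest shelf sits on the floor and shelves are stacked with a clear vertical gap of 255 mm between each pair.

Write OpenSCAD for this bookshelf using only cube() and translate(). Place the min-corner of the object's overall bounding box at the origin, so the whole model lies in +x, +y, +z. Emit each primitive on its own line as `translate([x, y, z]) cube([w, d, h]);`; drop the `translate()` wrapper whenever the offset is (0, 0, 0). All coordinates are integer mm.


cube([19, 333, 1002]);
translate([1177, 0, 0]) cube([19, 333, 1002]);
translate([19, 0, 0]) cube([1158, 333, 22]);
translate([19, 0, 277]) cube([1158, 333, 22]);
translate([19, 0, 554]) cube([1158, 333, 22]);
translate([19, 0, 831]) cube([1158, 333, 22]);


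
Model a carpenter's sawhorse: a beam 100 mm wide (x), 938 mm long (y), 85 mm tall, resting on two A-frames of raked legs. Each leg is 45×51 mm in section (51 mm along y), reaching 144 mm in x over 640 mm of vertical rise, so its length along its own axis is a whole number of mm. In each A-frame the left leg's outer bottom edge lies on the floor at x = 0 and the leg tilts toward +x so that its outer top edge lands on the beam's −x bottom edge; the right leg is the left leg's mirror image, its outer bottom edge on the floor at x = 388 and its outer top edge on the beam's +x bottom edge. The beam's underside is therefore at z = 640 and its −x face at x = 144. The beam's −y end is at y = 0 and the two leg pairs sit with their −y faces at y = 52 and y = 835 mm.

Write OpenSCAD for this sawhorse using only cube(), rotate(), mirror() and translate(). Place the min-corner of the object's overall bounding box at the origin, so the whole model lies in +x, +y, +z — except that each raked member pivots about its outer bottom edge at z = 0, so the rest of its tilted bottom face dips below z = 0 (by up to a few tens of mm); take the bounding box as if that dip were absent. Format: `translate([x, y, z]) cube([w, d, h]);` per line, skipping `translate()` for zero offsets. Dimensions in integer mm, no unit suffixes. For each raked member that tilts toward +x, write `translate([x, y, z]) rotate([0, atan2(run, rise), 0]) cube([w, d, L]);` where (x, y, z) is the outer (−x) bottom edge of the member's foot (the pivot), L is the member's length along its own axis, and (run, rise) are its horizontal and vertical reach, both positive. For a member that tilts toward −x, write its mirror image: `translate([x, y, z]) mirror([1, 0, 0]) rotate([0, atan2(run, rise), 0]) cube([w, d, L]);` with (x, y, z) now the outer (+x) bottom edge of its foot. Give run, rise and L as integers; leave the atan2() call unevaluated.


translate([144, 0, 640]) cube([100, 938, 85]);
translate([0, 52, 0]) rotate([0, atan2(144, 640), 0]) cube([45, 51, 656]);
translate([388, 52, 0]) mirror([1, 0, 0]) rotate([0, atan2(144, 640), 0]) cube([45, 51, 656]);
translate([0, 835, 0]) rotate([0, atan2(144, 640), 0]) cube([45, 51, 656]);
translate([388, 835, 0]) mirror([1, 0, 0]) rotate([0, atan2(144, 640), 0]) cube([45, 51, 656]);


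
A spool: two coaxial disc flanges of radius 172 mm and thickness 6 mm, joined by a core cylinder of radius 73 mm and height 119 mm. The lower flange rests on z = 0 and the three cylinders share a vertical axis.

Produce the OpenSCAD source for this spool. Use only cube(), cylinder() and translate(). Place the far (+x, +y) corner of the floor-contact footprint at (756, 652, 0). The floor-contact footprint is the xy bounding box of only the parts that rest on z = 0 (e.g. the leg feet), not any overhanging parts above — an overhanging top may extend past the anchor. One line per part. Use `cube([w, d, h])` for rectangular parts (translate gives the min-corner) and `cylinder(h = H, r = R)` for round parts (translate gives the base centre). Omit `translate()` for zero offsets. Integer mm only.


translate([584, 480, 0]) cylinder(h = 6, r = 172);
translate([584, 480, 6]) cylinder(h = 119, r = 73);
translate([584, 480, 125]) cylinder(h = 6, r = 172);


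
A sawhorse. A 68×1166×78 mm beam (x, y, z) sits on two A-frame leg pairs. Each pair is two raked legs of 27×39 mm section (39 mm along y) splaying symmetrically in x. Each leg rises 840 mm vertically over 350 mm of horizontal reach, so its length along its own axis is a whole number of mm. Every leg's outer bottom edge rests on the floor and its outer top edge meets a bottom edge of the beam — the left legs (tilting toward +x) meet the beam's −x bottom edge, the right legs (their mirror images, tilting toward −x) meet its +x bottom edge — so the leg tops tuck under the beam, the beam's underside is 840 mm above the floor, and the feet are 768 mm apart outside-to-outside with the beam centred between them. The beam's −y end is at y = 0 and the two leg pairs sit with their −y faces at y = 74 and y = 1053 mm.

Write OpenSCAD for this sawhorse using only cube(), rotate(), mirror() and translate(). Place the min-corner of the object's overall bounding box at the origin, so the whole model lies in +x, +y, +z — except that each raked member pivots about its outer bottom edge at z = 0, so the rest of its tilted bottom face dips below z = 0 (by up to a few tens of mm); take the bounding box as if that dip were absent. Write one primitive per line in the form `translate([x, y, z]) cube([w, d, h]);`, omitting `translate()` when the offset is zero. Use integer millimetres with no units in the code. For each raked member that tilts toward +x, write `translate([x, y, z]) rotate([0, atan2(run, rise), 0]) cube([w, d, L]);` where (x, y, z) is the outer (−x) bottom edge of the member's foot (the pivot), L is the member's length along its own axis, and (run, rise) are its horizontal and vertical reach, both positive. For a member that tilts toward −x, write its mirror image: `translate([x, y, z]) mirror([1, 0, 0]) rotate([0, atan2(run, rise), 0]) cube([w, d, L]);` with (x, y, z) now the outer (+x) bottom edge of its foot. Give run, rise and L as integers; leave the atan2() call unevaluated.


translate([350, 0, 840]) cube([68, 1166, 78]);
translate([0, 74, 0]) rotate([0, atan2(350, 840), 0]) cube([27, 39, 910]);
translate([768, 74, 0]) mirror([1, 0, 0]) rotate([0, atan2(350, 840), 0]) cube([27, 39, 910]);
translate([0, 1053, 0]) rotate([0, atan2(350, 840), 0]) cube([27, 39, 910]);
translate([768, 1053, 0]) mirror([1, 0, 0]) rotate([0, atan2(350, 840), 0]) cube([27, 39, 910]);


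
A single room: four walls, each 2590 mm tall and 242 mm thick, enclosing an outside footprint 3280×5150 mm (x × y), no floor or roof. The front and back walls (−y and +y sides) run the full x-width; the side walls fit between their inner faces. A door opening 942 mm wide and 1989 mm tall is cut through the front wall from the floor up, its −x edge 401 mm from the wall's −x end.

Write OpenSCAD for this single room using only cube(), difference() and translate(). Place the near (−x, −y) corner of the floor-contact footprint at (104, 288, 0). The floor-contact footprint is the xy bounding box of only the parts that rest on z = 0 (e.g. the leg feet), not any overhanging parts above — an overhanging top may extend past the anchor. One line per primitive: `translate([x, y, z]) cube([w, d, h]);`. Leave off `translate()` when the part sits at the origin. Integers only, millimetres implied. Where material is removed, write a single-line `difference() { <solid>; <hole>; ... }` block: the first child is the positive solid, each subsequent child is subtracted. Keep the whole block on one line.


difference() { translate([104, 288, 0]) cube([3280, 242, 2590]); translate([505, 288, 0]) cube([942, 242, 1989]); }
translate([104, 5196, 0]) cube([3280, 242, 2590]);
translate([104, 530, 0]) cube([242, 4666, 2590]);
translate([3142, 530, 0]) cube([242, 4666, 2590]);
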